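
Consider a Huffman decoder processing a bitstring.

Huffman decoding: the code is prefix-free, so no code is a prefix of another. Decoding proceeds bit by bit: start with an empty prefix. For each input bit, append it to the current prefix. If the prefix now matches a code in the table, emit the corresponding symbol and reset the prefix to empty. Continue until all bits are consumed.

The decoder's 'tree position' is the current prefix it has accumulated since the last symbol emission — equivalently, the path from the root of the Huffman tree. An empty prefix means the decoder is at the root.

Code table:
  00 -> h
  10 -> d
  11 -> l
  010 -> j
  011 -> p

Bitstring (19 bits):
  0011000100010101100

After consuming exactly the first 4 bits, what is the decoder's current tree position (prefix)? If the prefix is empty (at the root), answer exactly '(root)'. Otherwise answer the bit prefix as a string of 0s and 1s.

Bit 0: prefix='0' (no match yet)
Bit 1: prefix='00' -> emit 'h', reset
Bit 2: prefix='1' (no match yet)
Bit 3: prefix='11' -> emit 'l', reset

Answer: (root)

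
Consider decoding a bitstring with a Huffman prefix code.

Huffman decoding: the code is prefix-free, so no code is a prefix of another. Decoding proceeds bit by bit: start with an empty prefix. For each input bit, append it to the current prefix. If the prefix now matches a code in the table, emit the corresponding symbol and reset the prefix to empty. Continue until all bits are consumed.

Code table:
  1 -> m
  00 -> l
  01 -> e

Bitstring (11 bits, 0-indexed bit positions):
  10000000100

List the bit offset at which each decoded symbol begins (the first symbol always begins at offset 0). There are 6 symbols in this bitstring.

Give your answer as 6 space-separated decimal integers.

Answer: 0 1 3 5 7 9

Derivation:
Bit 0: prefix='1' -> emit 'm', reset
Bit 1: prefix='0' (no match yet)
Bit 2: prefix='00' -> emit 'l', reset
Bit 3: prefix='0' (no match yet)
Bit 4: prefix='00' -> emit 'l', reset
Bit 5: prefix='0' (no match yet)
Bit 6: prefix='00' -> emit 'l', reset
Bit 7: prefix='0' (no match yet)
Bit 8: prefix='01' -> emit 'e', reset
Bit 9: prefix='0' (no match yet)
Bit 10: prefix='00' -> emit 'l', reset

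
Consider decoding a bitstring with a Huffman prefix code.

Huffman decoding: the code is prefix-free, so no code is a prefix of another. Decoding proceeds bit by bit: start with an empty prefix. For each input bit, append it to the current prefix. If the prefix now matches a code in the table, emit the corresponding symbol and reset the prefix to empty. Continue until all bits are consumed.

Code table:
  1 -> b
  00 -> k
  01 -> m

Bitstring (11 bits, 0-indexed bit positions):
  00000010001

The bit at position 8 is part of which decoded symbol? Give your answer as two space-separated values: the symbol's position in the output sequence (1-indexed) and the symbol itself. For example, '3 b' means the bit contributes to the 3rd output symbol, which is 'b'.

Answer: 5 k

Derivation:
Bit 0: prefix='0' (no match yet)
Bit 1: prefix='00' -> emit 'k', reset
Bit 2: prefix='0' (no match yet)
Bit 3: prefix='00' -> emit 'k', reset
Bit 4: prefix='0' (no match yet)
Bit 5: prefix='00' -> emit 'k', reset
Bit 6: prefix='1' -> emit 'b', reset
Bit 7: prefix='0' (no match yet)
Bit 8: prefix='00' -> emit 'k', reset
Bit 9: prefix='0' (no match yet)
Bit 10: prefix='01' -> emit 'm', reset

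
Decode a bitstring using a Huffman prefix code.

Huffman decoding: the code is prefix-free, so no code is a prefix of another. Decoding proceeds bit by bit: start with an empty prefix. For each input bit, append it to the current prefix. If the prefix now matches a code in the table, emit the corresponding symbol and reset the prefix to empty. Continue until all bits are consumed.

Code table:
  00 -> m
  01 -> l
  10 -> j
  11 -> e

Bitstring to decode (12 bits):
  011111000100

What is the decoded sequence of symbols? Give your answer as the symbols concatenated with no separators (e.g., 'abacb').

Bit 0: prefix='0' (no match yet)
Bit 1: prefix='01' -> emit 'l', reset
Bit 2: prefix='1' (no match yet)
Bit 3: prefix='11' -> emit 'e', reset
Bit 4: prefix='1' (no match yet)
Bit 5: prefix='11' -> emit 'e', reset
Bit 6: prefix='0' (no match yet)
Bit 7: prefix='00' -> emit 'm', reset
Bit 8: prefix='0' (no match yet)
Bit 9: prefix='01' -> emit 'l', reset
Bit 10: prefix='0' (no match yet)
Bit 11: prefix='00' -> emit 'm', reset

Answer: leemlm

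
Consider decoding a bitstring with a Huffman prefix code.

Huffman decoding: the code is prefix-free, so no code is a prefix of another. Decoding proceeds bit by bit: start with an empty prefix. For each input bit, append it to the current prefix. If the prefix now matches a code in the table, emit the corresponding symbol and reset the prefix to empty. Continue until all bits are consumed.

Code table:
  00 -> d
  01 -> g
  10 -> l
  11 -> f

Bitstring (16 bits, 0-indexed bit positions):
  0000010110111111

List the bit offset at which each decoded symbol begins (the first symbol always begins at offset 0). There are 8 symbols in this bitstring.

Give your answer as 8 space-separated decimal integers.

Bit 0: prefix='0' (no match yet)
Bit 1: prefix='00' -> emit 'd', reset
Bit 2: prefix='0' (no match yet)
Bit 3: prefix='00' -> emit 'd', reset
Bit 4: prefix='0' (no match yet)
Bit 5: prefix='01' -> emit 'g', reset
Bit 6: prefix='0' (no match yet)
Bit 7: prefix='01' -> emit 'g', reset
Bit 8: prefix='1' (no match yet)
Bit 9: prefix='10' -> emit 'l', reset
Bit 10: prefix='1' (no match yet)
Bit 11: prefix='11' -> emit 'f', reset
Bit 12: prefix='1' (no match yet)
Bit 13: prefix='11' -> emit 'f', reset
Bit 14: prefix='1' (no match yet)
Bit 15: prefix='11' -> emit 'f', reset

Answer: 0 2 4 6 8 10 12 14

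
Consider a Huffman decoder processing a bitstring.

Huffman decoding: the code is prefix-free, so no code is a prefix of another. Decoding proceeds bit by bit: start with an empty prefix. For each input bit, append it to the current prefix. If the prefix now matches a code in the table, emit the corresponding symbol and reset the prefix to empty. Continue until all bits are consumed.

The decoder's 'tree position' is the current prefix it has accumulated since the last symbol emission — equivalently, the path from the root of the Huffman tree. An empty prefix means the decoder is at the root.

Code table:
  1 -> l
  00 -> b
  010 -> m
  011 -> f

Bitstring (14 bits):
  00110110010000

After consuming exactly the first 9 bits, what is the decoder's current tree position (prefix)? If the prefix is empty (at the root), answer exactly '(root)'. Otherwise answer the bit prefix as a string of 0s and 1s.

Bit 0: prefix='0' (no match yet)
Bit 1: prefix='00' -> emit 'b', reset
Bit 2: prefix='1' -> emit 'l', reset
Bit 3: prefix='1' -> emit 'l', reset
Bit 4: prefix='0' (no match yet)
Bit 5: prefix='01' (no match yet)
Bit 6: prefix='011' -> emit 'f', reset
Bit 7: prefix='0' (no match yet)
Bit 8: prefix='00' -> emit 'b', reset

Answer: (root)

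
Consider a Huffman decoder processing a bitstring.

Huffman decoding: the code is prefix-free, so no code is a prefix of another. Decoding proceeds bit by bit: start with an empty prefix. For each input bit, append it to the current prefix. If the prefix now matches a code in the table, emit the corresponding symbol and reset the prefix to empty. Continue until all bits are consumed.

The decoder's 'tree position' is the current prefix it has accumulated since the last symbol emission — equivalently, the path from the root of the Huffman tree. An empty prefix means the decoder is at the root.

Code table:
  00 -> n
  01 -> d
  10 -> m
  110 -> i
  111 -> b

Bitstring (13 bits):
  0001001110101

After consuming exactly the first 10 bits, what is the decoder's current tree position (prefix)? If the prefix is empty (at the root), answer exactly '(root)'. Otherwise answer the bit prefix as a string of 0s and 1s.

Answer: 0

Derivation:
Bit 0: prefix='0' (no match yet)
Bit 1: prefix='00' -> emit 'n', reset
Bit 2: prefix='0' (no match yet)
Bit 3: prefix='01' -> emit 'd', reset
Bit 4: prefix='0' (no match yet)
Bit 5: prefix='00' -> emit 'n', reset
Bit 6: prefix='1' (no match yet)
Bit 7: prefix='11' (no match yet)
Bit 8: prefix='111' -> emit 'b', reset
Bit 9: prefix='0' (no match yet)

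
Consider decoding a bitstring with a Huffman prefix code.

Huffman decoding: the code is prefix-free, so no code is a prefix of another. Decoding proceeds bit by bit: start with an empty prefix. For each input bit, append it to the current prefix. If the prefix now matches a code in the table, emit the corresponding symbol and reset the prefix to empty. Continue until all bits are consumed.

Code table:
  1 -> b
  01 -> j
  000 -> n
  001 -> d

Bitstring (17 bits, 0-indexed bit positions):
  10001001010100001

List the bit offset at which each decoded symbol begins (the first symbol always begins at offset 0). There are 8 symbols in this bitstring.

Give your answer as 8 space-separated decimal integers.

Bit 0: prefix='1' -> emit 'b', reset
Bit 1: prefix='0' (no match yet)
Bit 2: prefix='00' (no match yet)
Bit 3: prefix='000' -> emit 'n', reset
Bit 4: prefix='1' -> emit 'b', reset
Bit 5: prefix='0' (no match yet)
Bit 6: prefix='00' (no match yet)
Bit 7: prefix='001' -> emit 'd', reset
Bit 8: prefix='0' (no match yet)
Bit 9: prefix='01' -> emit 'j', reset
Bit 10: prefix='0' (no match yet)
Bit 11: prefix='01' -> emit 'j', reset
Bit 12: prefix='0' (no match yet)
Bit 13: prefix='00' (no match yet)
Bit 14: prefix='000' -> emit 'n', reset
Bit 15: prefix='0' (no match yet)
Bit 16: prefix='01' -> emit 'j', reset

Answer: 0 1 4 5 8 10 12 15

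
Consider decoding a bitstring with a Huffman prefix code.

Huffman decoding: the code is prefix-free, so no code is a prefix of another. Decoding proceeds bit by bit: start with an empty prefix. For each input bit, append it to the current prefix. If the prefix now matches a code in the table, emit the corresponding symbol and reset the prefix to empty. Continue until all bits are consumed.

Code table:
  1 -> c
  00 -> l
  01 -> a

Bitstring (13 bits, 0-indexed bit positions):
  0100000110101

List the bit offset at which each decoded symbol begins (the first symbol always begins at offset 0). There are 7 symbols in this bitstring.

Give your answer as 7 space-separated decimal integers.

Answer: 0 2 4 6 8 9 11

Derivation:
Bit 0: prefix='0' (no match yet)
Bit 1: prefix='01' -> emit 'a', reset
Bit 2: prefix='0' (no match yet)
Bit 3: prefix='00' -> emit 'l', reset
Bit 4: prefix='0' (no match yet)
Bit 5: prefix='00' -> emit 'l', reset
Bit 6: prefix='0' (no match yet)
Bit 7: prefix='01' -> emit 'a', reset
Bit 8: prefix='1' -> emit 'c', reset
Bit 9: prefix='0' (no match yet)
Bit 10: prefix='01' -> emit 'a', reset
Bit 11: prefix='0' (no match yet)
Bit 12: prefix='01' -> emit 'a', reset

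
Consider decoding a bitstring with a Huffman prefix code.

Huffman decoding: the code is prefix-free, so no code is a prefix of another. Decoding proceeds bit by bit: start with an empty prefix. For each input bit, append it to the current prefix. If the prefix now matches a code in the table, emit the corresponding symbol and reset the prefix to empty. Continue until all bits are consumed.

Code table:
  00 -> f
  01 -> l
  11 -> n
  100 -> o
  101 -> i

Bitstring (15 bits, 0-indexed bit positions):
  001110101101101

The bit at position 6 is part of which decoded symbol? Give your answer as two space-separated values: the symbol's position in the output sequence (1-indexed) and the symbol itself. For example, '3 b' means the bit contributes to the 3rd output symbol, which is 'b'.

Answer: 3 i

Derivation:
Bit 0: prefix='0' (no match yet)
Bit 1: prefix='00' -> emit 'f', reset
Bit 2: prefix='1' (no match yet)
Bit 3: prefix='11' -> emit 'n', reset
Bit 4: prefix='1' (no match yet)
Bit 5: prefix='10' (no match yet)
Bit 6: prefix='101' -> emit 'i', reset
Bit 7: prefix='0' (no match yet)
Bit 8: prefix='01' -> emit 'l', reset
Bit 9: prefix='1' (no match yet)
Bit 10: prefix='10' (no match yet)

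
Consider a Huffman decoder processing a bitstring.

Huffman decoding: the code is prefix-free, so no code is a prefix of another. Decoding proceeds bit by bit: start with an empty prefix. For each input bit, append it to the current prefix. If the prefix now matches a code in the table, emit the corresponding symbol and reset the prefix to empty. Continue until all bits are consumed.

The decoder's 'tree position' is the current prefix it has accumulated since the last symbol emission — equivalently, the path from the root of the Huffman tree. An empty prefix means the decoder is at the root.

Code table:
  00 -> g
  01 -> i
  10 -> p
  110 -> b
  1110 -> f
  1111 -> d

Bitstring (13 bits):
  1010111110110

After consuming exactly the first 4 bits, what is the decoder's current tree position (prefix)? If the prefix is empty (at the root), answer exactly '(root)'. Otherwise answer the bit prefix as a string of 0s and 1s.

Bit 0: prefix='1' (no match yet)
Bit 1: prefix='10' -> emit 'p', reset
Bit 2: prefix='1' (no match yet)
Bit 3: prefix='10' -> emit 'p', reset

Answer: (root)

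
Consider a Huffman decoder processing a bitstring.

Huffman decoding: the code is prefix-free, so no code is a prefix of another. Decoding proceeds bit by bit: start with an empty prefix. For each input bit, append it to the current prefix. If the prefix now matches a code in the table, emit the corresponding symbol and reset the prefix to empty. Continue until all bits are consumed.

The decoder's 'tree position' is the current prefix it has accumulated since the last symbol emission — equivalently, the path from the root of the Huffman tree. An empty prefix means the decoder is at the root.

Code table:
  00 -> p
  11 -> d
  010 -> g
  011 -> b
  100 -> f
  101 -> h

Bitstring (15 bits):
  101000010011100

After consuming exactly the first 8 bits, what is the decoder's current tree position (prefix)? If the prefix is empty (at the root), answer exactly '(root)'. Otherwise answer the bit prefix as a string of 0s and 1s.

Answer: 1

Derivation:
Bit 0: prefix='1' (no match yet)
Bit 1: prefix='10' (no match yet)
Bit 2: prefix='101' -> emit 'h', reset
Bit 3: prefix='0' (no match yet)
Bit 4: prefix='00' -> emit 'p', reset
Bit 5: prefix='0' (no match yet)
Bit 6: prefix='00' -> emit 'p', reset
Bit 7: prefix='1' (no match yet)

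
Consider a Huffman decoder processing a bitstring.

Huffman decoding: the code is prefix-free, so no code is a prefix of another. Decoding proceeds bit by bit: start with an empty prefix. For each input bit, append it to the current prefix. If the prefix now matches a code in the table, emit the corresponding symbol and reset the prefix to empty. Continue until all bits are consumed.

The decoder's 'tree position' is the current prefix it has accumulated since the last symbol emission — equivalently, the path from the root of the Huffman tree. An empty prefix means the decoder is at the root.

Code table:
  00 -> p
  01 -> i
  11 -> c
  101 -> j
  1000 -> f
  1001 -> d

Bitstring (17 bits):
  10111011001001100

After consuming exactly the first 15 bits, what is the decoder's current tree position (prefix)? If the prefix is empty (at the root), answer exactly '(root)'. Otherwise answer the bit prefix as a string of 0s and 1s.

Bit 0: prefix='1' (no match yet)
Bit 1: prefix='10' (no match yet)
Bit 2: prefix='101' -> emit 'j', reset
Bit 3: prefix='1' (no match yet)
Bit 4: prefix='11' -> emit 'c', reset
Bit 5: prefix='0' (no match yet)
Bit 6: prefix='01' -> emit 'i', reset
Bit 7: prefix='1' (no match yet)
Bit 8: prefix='10' (no match yet)
Bit 9: prefix='100' (no match yet)
Bit 10: prefix='1001' -> emit 'd', reset
Bit 11: prefix='0' (no match yet)
Bit 12: prefix='00' -> emit 'p', reset
Bit 13: prefix='1' (no match yet)
Bit 14: prefix='11' -> emit 'c', reset

Answer: (root)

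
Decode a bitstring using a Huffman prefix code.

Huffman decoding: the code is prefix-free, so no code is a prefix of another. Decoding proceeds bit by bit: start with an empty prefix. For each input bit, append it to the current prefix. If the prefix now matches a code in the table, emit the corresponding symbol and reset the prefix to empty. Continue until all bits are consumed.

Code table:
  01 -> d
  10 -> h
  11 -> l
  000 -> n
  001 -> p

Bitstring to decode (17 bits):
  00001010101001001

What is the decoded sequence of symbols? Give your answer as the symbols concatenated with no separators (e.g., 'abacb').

Bit 0: prefix='0' (no match yet)
Bit 1: prefix='00' (no match yet)
Bit 2: prefix='000' -> emit 'n', reset
Bit 3: prefix='0' (no match yet)
Bit 4: prefix='01' -> emit 'd', reset
Bit 5: prefix='0' (no match yet)
Bit 6: prefix='01' -> emit 'd', reset
Bit 7: prefix='0' (no match yet)
Bit 8: prefix='01' -> emit 'd', reset
Bit 9: prefix='0' (no match yet)
Bit 10: prefix='01' -> emit 'd', reset
Bit 11: prefix='0' (no match yet)
Bit 12: prefix='00' (no match yet)
Bit 13: prefix='001' -> emit 'p', reset
Bit 14: prefix='0' (no match yet)
Bit 15: prefix='00' (no match yet)
Bit 16: prefix='001' -> emit 'p', reset

Answer: nddddpp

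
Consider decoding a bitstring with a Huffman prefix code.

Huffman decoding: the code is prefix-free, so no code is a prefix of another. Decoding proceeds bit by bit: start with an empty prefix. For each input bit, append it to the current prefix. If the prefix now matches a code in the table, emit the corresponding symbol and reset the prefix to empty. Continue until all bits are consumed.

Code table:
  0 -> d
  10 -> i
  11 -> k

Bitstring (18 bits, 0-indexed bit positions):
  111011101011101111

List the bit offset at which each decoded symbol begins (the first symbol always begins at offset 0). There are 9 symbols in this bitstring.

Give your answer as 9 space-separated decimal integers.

Bit 0: prefix='1' (no match yet)
Bit 1: prefix='11' -> emit 'k', reset
Bit 2: prefix='1' (no match yet)
Bit 3: prefix='10' -> emit 'i', reset
Bit 4: prefix='1' (no match yet)
Bit 5: prefix='11' -> emit 'k', reset
Bit 6: prefix='1' (no match yet)
Bit 7: prefix='10' -> emit 'i', reset
Bit 8: prefix='1' (no match yet)
Bit 9: prefix='10' -> emit 'i', reset
Bit 10: prefix='1' (no match yet)
Bit 11: prefix='11' -> emit 'k', reset
Bit 12: prefix='1' (no match yet)
Bit 13: prefix='10' -> emit 'i', reset
Bit 14: prefix='1' (no match yet)
Bit 15: prefix='11' -> emit 'k', reset
Bit 16: prefix='1' (no match yet)
Bit 17: prefix='11' -> emit 'k', reset

Answer: 0 2 4 6 8 10 12 14 16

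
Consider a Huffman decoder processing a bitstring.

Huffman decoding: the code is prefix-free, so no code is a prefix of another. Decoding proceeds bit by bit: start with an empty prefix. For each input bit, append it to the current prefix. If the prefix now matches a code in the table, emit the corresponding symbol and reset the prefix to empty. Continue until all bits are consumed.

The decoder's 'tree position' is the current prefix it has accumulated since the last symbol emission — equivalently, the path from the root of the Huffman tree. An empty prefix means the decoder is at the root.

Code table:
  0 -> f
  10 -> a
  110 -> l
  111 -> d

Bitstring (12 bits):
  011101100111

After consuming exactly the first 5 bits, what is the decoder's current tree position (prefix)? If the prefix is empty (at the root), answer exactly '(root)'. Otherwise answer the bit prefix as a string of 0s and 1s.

Answer: (root)

Derivation:
Bit 0: prefix='0' -> emit 'f', reset
Bit 1: prefix='1' (no match yet)
Bit 2: prefix='11' (no match yet)
Bit 3: prefix='111' -> emit 'd', reset
Bit 4: prefix='0' -> emit 'f', reset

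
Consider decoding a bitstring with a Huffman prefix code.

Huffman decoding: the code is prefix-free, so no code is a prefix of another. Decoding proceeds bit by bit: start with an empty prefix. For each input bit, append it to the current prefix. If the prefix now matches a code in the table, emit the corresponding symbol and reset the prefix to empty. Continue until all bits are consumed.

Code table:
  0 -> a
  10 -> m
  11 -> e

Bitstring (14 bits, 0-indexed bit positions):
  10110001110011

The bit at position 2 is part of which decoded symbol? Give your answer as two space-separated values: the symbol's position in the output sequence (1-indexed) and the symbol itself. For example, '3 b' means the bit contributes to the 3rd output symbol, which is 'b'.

Bit 0: prefix='1' (no match yet)
Bit 1: prefix='10' -> emit 'm', reset
Bit 2: prefix='1' (no match yet)
Bit 3: prefix='11' -> emit 'e', reset
Bit 4: prefix='0' -> emit 'a', reset
Bit 5: prefix='0' -> emit 'a', reset
Bit 6: prefix='0' -> emit 'a', reset

Answer: 2 e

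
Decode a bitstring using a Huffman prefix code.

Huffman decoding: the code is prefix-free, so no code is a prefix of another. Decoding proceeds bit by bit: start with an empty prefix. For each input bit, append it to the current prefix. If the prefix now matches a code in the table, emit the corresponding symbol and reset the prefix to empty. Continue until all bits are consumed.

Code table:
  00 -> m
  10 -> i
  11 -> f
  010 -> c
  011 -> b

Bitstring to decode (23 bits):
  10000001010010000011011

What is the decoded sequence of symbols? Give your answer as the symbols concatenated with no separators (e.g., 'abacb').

Answer: immcicmmfb

Derivation:
Bit 0: prefix='1' (no match yet)
Bit 1: prefix='10' -> emit 'i', reset
Bit 2: prefix='0' (no match yet)
Bit 3: prefix='00' -> emit 'm', reset
Bit 4: prefix='0' (no match yet)
Bit 5: prefix='00' -> emit 'm', reset
Bit 6: prefix='0' (no match yet)
Bit 7: prefix='01' (no match yet)
Bit 8: prefix='010' -> emit 'c', reset
Bit 9: prefix='1' (no match yet)
Bit 10: prefix='10' -> emit 'i', reset
Bit 11: prefix='0' (no match yet)
Bit 12: prefix='01' (no match yet)
Bit 13: prefix='010' -> emit 'c', reset
Bit 14: prefix='0' (no match yet)
Bit 15: prefix='00' -> emit 'm', reset
Bit 16: prefix='0' (no match yet)
Bit 17: prefix='00' -> emit 'm', reset
Bit 18: prefix='1' (no match yet)
Bit 19: prefix='11' -> emit 'f', reset
Bit 20: prefix='0' (no match yet)
Bit 21: prefix='01' (no match yet)
Bit 22: prefix='011' -> emit 'b', reset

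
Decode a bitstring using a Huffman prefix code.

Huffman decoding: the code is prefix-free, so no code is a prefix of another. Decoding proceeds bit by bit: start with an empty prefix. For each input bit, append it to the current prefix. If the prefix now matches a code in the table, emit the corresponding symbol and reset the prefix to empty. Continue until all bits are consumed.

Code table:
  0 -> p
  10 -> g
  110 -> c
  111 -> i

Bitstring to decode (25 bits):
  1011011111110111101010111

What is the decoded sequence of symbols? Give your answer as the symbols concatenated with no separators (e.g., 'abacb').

Bit 0: prefix='1' (no match yet)
Bit 1: prefix='10' -> emit 'g', reset
Bit 2: prefix='1' (no match yet)
Bit 3: prefix='11' (no match yet)
Bit 4: prefix='110' -> emit 'c', reset
Bit 5: prefix='1' (no match yet)
Bit 6: prefix='11' (no match yet)
Bit 7: prefix='111' -> emit 'i', reset
Bit 8: prefix='1' (no match yet)
Bit 9: prefix='11' (no match yet)
Bit 10: prefix='111' -> emit 'i', reset
Bit 11: prefix='1' (no match yet)
Bit 12: prefix='10' -> emit 'g', reset
Bit 13: prefix='1' (no match yet)
Bit 14: prefix='11' (no match yet)
Bit 15: prefix='111' -> emit 'i', reset
Bit 16: prefix='1' (no match yet)
Bit 17: prefix='10' -> emit 'g', reset
Bit 18: prefix='1' (no match yet)
Bit 19: prefix='10' -> emit 'g', reset
Bit 20: prefix='1' (no match yet)
Bit 21: prefix='10' -> emit 'g', reset
Bit 22: prefix='1' (no match yet)
Bit 23: prefix='11' (no match yet)
Bit 24: prefix='111' -> emit 'i', reset

Answer: gciigigggi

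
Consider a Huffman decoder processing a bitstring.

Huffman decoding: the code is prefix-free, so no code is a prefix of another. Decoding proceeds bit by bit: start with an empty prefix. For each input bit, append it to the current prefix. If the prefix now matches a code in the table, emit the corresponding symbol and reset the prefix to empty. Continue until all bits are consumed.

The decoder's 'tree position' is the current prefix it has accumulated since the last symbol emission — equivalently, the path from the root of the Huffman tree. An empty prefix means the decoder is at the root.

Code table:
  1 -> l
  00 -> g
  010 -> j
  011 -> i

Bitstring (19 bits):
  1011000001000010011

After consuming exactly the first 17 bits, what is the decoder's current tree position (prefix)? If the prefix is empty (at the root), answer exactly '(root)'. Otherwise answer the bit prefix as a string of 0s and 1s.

Answer: 0

Derivation:
Bit 0: prefix='1' -> emit 'l', reset
Bit 1: prefix='0' (no match yet)
Bit 2: prefix='01' (no match yet)
Bit 3: prefix='011' -> emit 'i', reset
Bit 4: prefix='0' (no match yet)
Bit 5: prefix='00' -> emit 'g', reset
Bit 6: prefix='0' (no match yet)
Bit 7: prefix='00' -> emit 'g', reset
Bit 8: prefix='0' (no match yet)
Bit 9: prefix='01' (no match yet)
Bit 10: prefix='010' -> emit 'j', reset
Bit 11: prefix='0' (no match yet)
Bit 12: prefix='00' -> emit 'g', reset
Bit 13: prefix='0' (no match yet)
Bit 14: prefix='01' (no match yet)
Bit 15: prefix='010' -> emit 'j', reset
Bit 16: prefix='0' (no match yet)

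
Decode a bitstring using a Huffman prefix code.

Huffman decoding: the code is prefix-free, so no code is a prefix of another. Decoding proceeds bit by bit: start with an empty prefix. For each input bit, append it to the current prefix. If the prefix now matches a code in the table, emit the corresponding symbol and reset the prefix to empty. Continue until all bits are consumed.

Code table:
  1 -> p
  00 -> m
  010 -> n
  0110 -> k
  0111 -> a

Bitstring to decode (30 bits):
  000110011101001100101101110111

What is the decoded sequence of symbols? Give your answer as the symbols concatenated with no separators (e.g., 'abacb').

Answer: mkanknppaa

Derivation:
Bit 0: prefix='0' (no match yet)
Bit 1: prefix='00' -> emit 'm', reset
Bit 2: prefix='0' (no match yet)
Bit 3: prefix='01' (no match yet)
Bit 4: prefix='011' (no match yet)
Bit 5: prefix='0110' -> emit 'k', reset
Bit 6: prefix='0' (no match yet)
Bit 7: prefix='01' (no match yet)
Bit 8: prefix='011' (no match yet)
Bit 9: prefix='0111' -> emit 'a', reset
Bit 10: prefix='0' (no match yet)
Bit 11: prefix='01' (no match yet)
Bit 12: prefix='010' -> emit 'n', reset
Bit 13: prefix='0' (no match yet)
Bit 14: prefix='01' (no match yet)
Bit 15: prefix='011' (no match yet)
Bit 16: prefix='0110' -> emit 'k', reset
Bit 17: prefix='0' (no match yet)
Bit 18: prefix='01' (no match yet)
Bit 19: prefix='010' -> emit 'n', reset
Bit 20: prefix='1' -> emit 'p', reset
Bit 21: prefix='1' -> emit 'p', reset
Bit 22: prefix='0' (no match yet)
Bit 23: prefix='01' (no match yet)
Bit 24: prefix='011' (no match yet)
Bit 25: prefix='0111' -> emit 'a', reset
Bit 26: prefix='0' (no match yet)
Bit 27: prefix='01' (no match yet)
Bit 28: prefix='011' (no match yet)
Bit 29: prefix='0111' -> emit 'a', reset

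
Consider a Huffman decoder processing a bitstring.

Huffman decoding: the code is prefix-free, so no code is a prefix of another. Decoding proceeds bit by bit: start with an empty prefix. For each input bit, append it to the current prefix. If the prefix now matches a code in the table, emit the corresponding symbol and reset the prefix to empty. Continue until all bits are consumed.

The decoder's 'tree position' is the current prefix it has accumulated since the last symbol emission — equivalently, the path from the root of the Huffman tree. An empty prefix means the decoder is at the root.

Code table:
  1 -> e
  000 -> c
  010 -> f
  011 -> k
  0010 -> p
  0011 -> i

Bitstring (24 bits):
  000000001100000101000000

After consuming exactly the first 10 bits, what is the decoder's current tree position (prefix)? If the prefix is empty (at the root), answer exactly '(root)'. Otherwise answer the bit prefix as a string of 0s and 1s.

Answer: (root)

Derivation:
Bit 0: prefix='0' (no match yet)
Bit 1: prefix='00' (no match yet)
Bit 2: prefix='000' -> emit 'c', reset
Bit 3: prefix='0' (no match yet)
Bit 4: prefix='00' (no match yet)
Bit 5: prefix='000' -> emit 'c', reset
Bit 6: prefix='0' (no match yet)
Bit 7: prefix='00' (no match yet)
Bit 8: prefix='001' (no match yet)
Bit 9: prefix='0011' -> emit 'i', reset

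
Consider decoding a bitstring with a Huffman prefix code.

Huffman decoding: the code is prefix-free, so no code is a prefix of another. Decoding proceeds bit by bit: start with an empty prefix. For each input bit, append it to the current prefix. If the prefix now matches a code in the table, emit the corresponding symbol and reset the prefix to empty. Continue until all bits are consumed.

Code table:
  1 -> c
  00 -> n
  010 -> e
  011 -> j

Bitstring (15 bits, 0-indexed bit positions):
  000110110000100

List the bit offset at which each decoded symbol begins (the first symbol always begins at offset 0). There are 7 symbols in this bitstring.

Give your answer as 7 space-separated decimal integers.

Answer: 0 2 5 8 10 12 13

Derivation:
Bit 0: prefix='0' (no match yet)
Bit 1: prefix='00' -> emit 'n', reset
Bit 2: prefix='0' (no match yet)
Bit 3: prefix='01' (no match yet)
Bit 4: prefix='011' -> emit 'j', reset
Bit 5: prefix='0' (no match yet)
Bit 6: prefix='01' (no match yet)
Bit 7: prefix='011' -> emit 'j', reset
Bit 8: prefix='0' (no match yet)
Bit 9: prefix='00' -> emit 'n', reset
Bit 10: prefix='0' (no match yet)
Bit 11: prefix='00' -> emit 'n', reset
Bit 12: prefix='1' -> emit 'c', reset
Bit 13: prefix='0' (no match yet)
Bit 14: prefix='00' -> emit 'n', reset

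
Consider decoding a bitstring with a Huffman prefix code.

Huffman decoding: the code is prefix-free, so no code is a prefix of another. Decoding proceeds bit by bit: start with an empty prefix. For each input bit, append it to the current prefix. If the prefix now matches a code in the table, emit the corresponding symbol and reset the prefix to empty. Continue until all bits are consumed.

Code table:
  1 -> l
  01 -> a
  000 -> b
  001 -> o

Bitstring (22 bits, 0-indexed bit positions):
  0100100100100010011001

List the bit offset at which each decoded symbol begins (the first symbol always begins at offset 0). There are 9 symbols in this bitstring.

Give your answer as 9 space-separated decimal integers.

Answer: 0 2 5 8 11 14 15 18 19

Derivation:
Bit 0: prefix='0' (no match yet)
Bit 1: prefix='01' -> emit 'a', reset
Bit 2: prefix='0' (no match yet)
Bit 3: prefix='00' (no match yet)
Bit 4: prefix='001' -> emit 'o', reset
Bit 5: prefix='0' (no match yet)
Bit 6: prefix='00' (no match yet)
Bit 7: prefix='001' -> emit 'o', reset
Bit 8: prefix='0' (no match yet)
Bit 9: prefix='00' (no match yet)
Bit 10: prefix='001' -> emit 'o', reset
Bit 11: prefix='0' (no match yet)
Bit 12: prefix='00' (no match yet)
Bit 13: prefix='000' -> emit 'b', reset
Bit 14: prefix='1' -> emit 'l', reset
Bit 15: prefix='0' (no match yet)
Bit 16: prefix='00' (no match yet)
Bit 17: prefix='001' -> emit 'o', reset
Bit 18: prefix='1' -> emit 'l', reset
Bit 19: prefix='0' (no match yet)
Bit 20: prefix='00' (no match yet)
Bit 21: prefix='001' -> emit 'o', reset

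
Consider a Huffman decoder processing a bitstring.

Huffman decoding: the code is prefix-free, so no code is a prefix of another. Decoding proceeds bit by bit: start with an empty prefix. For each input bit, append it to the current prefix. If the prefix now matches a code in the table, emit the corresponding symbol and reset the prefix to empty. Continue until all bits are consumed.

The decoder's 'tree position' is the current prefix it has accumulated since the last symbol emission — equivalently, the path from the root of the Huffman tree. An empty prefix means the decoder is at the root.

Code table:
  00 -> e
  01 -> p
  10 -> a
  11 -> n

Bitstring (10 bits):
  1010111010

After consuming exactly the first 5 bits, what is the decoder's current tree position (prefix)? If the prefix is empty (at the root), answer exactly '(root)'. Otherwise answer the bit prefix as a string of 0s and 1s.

Answer: 1

Derivation:
Bit 0: prefix='1' (no match yet)
Bit 1: prefix='10' -> emit 'a', reset
Bit 2: prefix='1' (no match yet)
Bit 3: prefix='10' -> emit 'a', reset
Bit 4: prefix='1' (no match yet)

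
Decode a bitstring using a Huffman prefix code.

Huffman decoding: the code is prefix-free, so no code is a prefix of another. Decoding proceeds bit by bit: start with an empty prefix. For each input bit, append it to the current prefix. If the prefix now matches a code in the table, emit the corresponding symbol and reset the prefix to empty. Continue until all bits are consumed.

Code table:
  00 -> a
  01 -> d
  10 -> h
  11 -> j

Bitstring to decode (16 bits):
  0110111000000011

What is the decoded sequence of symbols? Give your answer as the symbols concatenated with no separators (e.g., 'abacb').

Answer: dhjhaaaj

Derivation:
Bit 0: prefix='0' (no match yet)
Bit 1: prefix='01' -> emit 'd', reset
Bit 2: prefix='1' (no match yet)
Bit 3: prefix='10' -> emit 'h', reset
Bit 4: prefix='1' (no match yet)
Bit 5: prefix='11' -> emit 'j', reset
Bit 6: prefix='1' (no match yet)
Bit 7: prefix='10' -> emit 'h', reset
Bit 8: prefix='0' (no match yet)
Bit 9: prefix='00' -> emit 'a', reset
Bit 10: prefix='0' (no match yet)
Bit 11: prefix='00' -> emit 'a', reset
Bit 12: prefix='0' (no match yet)
Bit 13: prefix='00' -> emit 'a', reset
Bit 14: prefix='1' (no match yet)
Bit 15: prefix='11' -> emit 'j', reset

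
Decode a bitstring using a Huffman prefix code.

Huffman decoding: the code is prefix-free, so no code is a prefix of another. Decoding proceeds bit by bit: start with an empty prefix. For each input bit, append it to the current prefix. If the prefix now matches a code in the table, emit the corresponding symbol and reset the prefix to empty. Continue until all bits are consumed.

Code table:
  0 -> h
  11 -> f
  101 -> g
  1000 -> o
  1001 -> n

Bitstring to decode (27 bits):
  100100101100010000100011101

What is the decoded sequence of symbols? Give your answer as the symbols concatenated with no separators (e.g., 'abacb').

Answer: nhhgoohofg

Derivation:
Bit 0: prefix='1' (no match yet)
Bit 1: prefix='10' (no match yet)
Bit 2: prefix='100' (no match yet)
Bit 3: prefix='1001' -> emit 'n', reset
Bit 4: prefix='0' -> emit 'h', reset
Bit 5: prefix='0' -> emit 'h', reset
Bit 6: prefix='1' (no match yet)
Bit 7: prefix='10' (no match yet)
Bit 8: prefix='101' -> emit 'g', reset
Bit 9: prefix='1' (no match yet)
Bit 10: prefix='10' (no match yet)
Bit 11: prefix='100' (no match yet)
Bit 12: prefix='1000' -> emit 'o', reset
Bit 13: prefix='1' (no match yet)
Bit 14: prefix='10' (no match yet)
Bit 15: prefix='100' (no match yet)
Bit 16: prefix='1000' -> emit 'o', reset
Bit 17: prefix='0' -> emit 'h', reset
Bit 18: prefix='1' (no match yet)
Bit 19: prefix='10' (no match yet)
Bit 20: prefix='100' (no match yet)
Bit 21: prefix='1000' -> emit 'o', reset
Bit 22: prefix='1' (no match yet)
Bit 23: prefix='11' -> emit 'f', reset
Bit 24: prefix='1' (no match yet)
Bit 25: prefix='10' (no match yet)
Bit 26: prefix='101' -> emit 'g', reset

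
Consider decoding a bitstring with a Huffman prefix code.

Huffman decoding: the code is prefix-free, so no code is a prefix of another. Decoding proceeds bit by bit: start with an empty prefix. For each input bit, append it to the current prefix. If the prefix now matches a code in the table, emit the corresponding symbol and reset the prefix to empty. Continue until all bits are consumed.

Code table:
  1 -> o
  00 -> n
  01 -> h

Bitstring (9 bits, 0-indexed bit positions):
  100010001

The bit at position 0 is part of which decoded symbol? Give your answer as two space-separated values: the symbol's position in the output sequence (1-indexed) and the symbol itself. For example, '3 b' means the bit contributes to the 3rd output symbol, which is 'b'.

Bit 0: prefix='1' -> emit 'o', reset
Bit 1: prefix='0' (no match yet)
Bit 2: prefix='00' -> emit 'n', reset
Bit 3: prefix='0' (no match yet)
Bit 4: prefix='01' -> emit 'h', reset

Answer: 1 o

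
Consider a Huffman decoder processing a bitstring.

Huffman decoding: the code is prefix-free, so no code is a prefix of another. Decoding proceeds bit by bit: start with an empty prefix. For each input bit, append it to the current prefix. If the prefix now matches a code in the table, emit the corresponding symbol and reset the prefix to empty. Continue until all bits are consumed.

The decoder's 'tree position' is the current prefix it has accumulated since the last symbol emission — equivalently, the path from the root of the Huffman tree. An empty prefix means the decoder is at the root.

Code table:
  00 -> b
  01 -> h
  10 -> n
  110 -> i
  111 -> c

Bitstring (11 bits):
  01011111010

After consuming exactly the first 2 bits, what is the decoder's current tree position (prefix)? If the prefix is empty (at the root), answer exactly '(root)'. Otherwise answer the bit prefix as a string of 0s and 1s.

Bit 0: prefix='0' (no match yet)
Bit 1: prefix='01' -> emit 'h', reset

Answer: (root)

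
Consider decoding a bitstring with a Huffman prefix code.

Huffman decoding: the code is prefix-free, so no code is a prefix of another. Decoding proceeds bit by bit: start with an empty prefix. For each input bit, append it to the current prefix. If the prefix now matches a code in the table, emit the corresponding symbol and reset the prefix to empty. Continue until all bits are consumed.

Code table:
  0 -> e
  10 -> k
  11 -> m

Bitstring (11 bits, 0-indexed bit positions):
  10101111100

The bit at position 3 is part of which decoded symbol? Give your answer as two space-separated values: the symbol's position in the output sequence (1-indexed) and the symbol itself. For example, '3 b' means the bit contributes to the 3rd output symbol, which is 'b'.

Bit 0: prefix='1' (no match yet)
Bit 1: prefix='10' -> emit 'k', reset
Bit 2: prefix='1' (no match yet)
Bit 3: prefix='10' -> emit 'k', reset
Bit 4: prefix='1' (no match yet)
Bit 5: prefix='11' -> emit 'm', reset
Bit 6: prefix='1' (no match yet)
Bit 7: prefix='11' -> emit 'm', reset

Answer: 2 k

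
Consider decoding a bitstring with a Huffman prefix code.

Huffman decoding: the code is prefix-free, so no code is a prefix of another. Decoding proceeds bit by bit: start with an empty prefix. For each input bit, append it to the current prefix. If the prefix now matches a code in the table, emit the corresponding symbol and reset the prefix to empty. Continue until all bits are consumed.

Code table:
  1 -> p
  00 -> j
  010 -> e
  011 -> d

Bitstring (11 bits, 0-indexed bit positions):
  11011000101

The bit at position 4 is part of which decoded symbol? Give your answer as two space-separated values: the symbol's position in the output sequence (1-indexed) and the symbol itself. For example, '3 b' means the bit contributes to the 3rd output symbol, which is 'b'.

Answer: 3 d

Derivation:
Bit 0: prefix='1' -> emit 'p', reset
Bit 1: prefix='1' -> emit 'p', reset
Bit 2: prefix='0' (no match yet)
Bit 3: prefix='01' (no match yet)
Bit 4: prefix='011' -> emit 'd', reset
Bit 5: prefix='0' (no match yet)
Bit 6: prefix='00' -> emit 'j', reset
Bit 7: prefix='0' (no match yet)
Bit 8: prefix='01' (no match yet)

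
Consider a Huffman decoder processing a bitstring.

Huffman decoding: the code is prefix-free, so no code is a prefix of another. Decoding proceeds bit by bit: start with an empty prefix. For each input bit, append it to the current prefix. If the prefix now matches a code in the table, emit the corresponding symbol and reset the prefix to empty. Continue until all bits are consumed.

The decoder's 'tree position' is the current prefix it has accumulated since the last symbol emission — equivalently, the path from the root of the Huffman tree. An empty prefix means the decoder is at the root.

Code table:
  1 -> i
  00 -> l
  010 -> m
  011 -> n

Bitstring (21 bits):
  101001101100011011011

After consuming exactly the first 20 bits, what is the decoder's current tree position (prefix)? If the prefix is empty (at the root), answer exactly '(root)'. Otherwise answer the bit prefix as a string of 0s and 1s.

Bit 0: prefix='1' -> emit 'i', reset
Bit 1: prefix='0' (no match yet)
Bit 2: prefix='01' (no match yet)
Bit 3: prefix='010' -> emit 'm', reset
Bit 4: prefix='0' (no match yet)
Bit 5: prefix='01' (no match yet)
Bit 6: prefix='011' -> emit 'n', reset
Bit 7: prefix='0' (no match yet)
Bit 8: prefix='01' (no match yet)
Bit 9: prefix='011' -> emit 'n', reset
Bit 10: prefix='0' (no match yet)
Bit 11: prefix='00' -> emit 'l', reset
Bit 12: prefix='0' (no match yet)
Bit 13: prefix='01' (no match yet)
Bit 14: prefix='011' -> emit 'n', reset
Bit 15: prefix='0' (no match yet)
Bit 16: prefix='01' (no match yet)
Bit 17: prefix='011' -> emit 'n', reset
Bit 18: prefix='0' (no match yet)
Bit 19: prefix='01' (no match yet)

Answer: 01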